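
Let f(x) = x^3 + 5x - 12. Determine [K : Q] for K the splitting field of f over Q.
[K : Q] = 6

By the rational root test, any rational root of the monic integer polynomial f(x) = x^3 + 5x - 12 must be an integer dividing the constant term -12, i.e. one of ±{1, 2, 3, 4, 6, 12}. Evaluating: f(1) = -6, f(-1) = -18, f(2) = 6, f(-2) = -30, f(3) = 30, f(-3) = -54, f(4) = 72, f(-4) = -96, f(6) = 234, f(-6) = -258, f(12) = 1776, f(-12) = -1800; none is 0, so f has no rational root and is therefore irreducible over Q (a cubic with no linear factor over a field is irreducible). For an irreducible cubic, the Galois group is A_3 or S_3 according as the discriminant disc(f) = -4a^3 - 27b^2 = -4·(5)^3 - 27·(-12)^2 = -4388 is or is not a square in Q. Here disc(f) = -4388 is not a perfect square in Q, so the Galois group of f over Q is not contained in A_3 and must be all of S_3. The splitting field has degree |S_3| = 6 over Q, so [K : Q] = 6.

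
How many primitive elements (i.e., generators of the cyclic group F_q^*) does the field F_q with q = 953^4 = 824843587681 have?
There are φ(824843587680) = 174095400960 primitive elements

F_q^* is cyclic of order q - 1 = 824843587680. A cyclic group of order m has exactly φ(m) generators. Here m = 824843587680 = 2^5 · 3^2 · 5 · 7 · 17 · 53 · 90821, so the number of primitive elements is φ(824843587680) = 174095400960.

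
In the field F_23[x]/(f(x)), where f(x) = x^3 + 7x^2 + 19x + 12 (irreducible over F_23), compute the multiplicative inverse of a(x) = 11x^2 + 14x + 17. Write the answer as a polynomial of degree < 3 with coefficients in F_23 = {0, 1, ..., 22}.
a(x)^(-1) ≡ 4x^2 + 17x + 11 (mod f(x))

Since f is irreducible over F_23, F_23[x]/(f) is a field and a(x) ≠ 0 has an inverse. Apply the extended Euclidean algorithm to f(x) and a(x) in F_23[x]: f(x) = (21x + 22)·a(x) + (21x + 6);  a(x) = (6x + 11)·(21x + 6) + (20). The last nonzero remainder is the constant 20 = gcd(f, a) in F_23. Back-substituting through the division chain expresses 20 = s(x)·a(x) + t(x)·f(x) with s(x) ≡ 11x^2 + 18x + 13 (mod f), so (11x^2 + 18x + 13)·a(x) ≡ 20 (mod f). Multiplying by 20^(-1) ≡ 15 in F_23 gives a(x)^(-1) ≡ 15·(11x^2 + 18x + 13) ≡ 4x^2 + 17x + 11 (mod f). Check: (11x^2 + 14x + 17)·(4x^2 + 17x + 11) = 21x^4 + 13x^3 + 13x^2 + 6x + 3 ≡ 1 (mod x^3 + 7x^2 + 19x + 12).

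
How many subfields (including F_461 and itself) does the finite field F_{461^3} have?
F_{461^3} has 2 subfields

The subfields of F_{p^n} are exactly the fields F_{p^d} for d | n (each is the fixed field of the unique index-d subgroup of Gal(F_{p^n}/F_p) ≅ Z/nZ). The divisors of n = 3 are {1, 3}, giving 2 subfields: F_{461^1}, F_{461^3}.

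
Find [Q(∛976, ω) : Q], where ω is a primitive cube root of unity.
[Q(∛976, ω) : Q] = 6

[Q(∛976):Q] = 3 (min poly x^3 - 976, irreducible since 976 is not a perfect cube). [Q(ω):Q] = 2 (min poly x^2 + x + 1). Since Q(∛976) ⊂ R and ω ∉ R, we have ω ∉ Q(∛976), so x^2 + x + 1 remains irreducible over Q(∛976) and [Q(∛976, ω) : Q(∛976)] = 2. By the tower law, [Q(∛976, ω) : Q] = 3 · 2 = 6. (In fact Q(∛976, ω) is the splitting field of x^3 - 976 over Q.)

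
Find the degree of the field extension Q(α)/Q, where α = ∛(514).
[Q(α):Q] = 3

The minimal polynomial of α is x^3 - 514, irreducible over Q since 514 is not a perfect cube (so x^3 - 514 has no rational root). Hence [Q(α):Q] = deg(m_α) = 3.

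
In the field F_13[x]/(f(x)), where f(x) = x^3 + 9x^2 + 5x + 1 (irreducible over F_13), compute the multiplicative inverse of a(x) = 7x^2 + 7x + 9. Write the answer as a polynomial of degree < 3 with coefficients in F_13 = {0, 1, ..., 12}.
a(x)^(-1) ≡ 11x^2 + 8x (mod f(x))

Since f is irreducible over F_13, F_13[x]/(f) is a field and a(x) ≠ 0 has an inverse. Apply the extended Euclidean algorithm to f(x) and a(x) in F_13[x]: f(x) = (2x + 3)·a(x) + (5x);  a(x) = (4x + 4)·(5x) + (9). The last nonzero remainder is the constant 9 = gcd(f, a) in F_13. Back-substituting through the division chain expresses 9 = s(x)·a(x) + t(x)·f(x) with s(x) ≡ 8x^2 + 7x (mod f), so (8x^2 + 7x)·a(x) ≡ 9 (mod f). Multiplying by 9^(-1) ≡ 3 in F_13 gives a(x)^(-1) ≡ 3·(8x^2 + 7x) ≡ 11x^2 + 8x (mod f). Check: (7x^2 + 7x + 9)·(11x^2 + 8x) = 12x^4 + 3x^3 + 12x^2 + 7x ≡ 1 (mod x^3 + 9x^2 + 5x + 1).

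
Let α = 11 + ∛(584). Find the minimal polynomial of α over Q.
m_α(x) = x^3 - 33x^2 + 363x - 1915

Set β = α - 11 = ∛(584), so β^3 = 584. Then (α - 11)^3 - 584 = 0, i.e. α is a root of g(x) = (x - 11)^3 - 584 = x^3 - 33x^2 + 363x - 1915. Since g(x) = h(x - 11) where h(x) = x^3 - 584, and h is irreducible over Q (because 584 is not a perfect cube, so h has no rational root, and a monic cubic with no rational root is irreducible), g is also irreducible (irreducibility is preserved under the substitution x → x - 11). Hence m_α(x) = x^3 - 33x^2 + 363x - 1915.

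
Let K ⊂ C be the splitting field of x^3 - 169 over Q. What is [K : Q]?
[K : Q] = 6

The roots of x^3 - 169 are ∛169, ω∛169, ω^2∛169 where ω = e^(2πi/3) is a primitive cube root of unity, so K = Q(∛169, ω). Now [Q(∛169):Q] = 3 (since 169 is not a perfect cube, x^3 - 169 is irreducible) and [Q(ω):Q] = 2. Both 2 and 3 divide [K:Q], and [K:Q] ≤ 3·2 = 6, so [K:Q] = 6. (Equivalently: Q(∛169) ⊂ R but ω ∉ R, so [K : Q(∛169)] = 2.)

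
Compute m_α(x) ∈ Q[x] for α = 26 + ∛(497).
m_α(x) = x^3 - 78x^2 + 2028x - 18073

Set β = α - 26 = ∛(497), so β^3 = 497. Then (α - 26)^3 - 497 = 0, i.e. α is a root of g(x) = (x - 26)^3 - 497 = x^3 - 78x^2 + 2028x - 18073. Since g(x) = h(x - 26) where h(x) = x^3 - 497, and h is irreducible over Q (because 497 is not a perfect cube, so h has no rational root, and a monic cubic with no rational root is irreducible), g is also irreducible (irreducibility is preserved under the substitution x → x - 26). Hence m_α(x) = x^3 - 78x^2 + 2028x - 18073.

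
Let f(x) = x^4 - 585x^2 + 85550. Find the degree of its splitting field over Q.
[K : Q] = 4

Solving the quadratic in x^2: x^2 = (585 ± √(585^2 - 4·85550))/2 = (585 ± √25)/2 = (585 ± 5)/2, giving x^2 = 295 or x^2 = 290. So f(x) = (x^2 - 295)(x^2 - 290) and the roots of f are ±√295, ±√290. Hence the splitting field is K = Q(√295, √290). Since 295 and 290 are distinct squarefree integers > 1, their product 85550 is not a perfect square, so √290 ∉ Q(√295). By the tower law [K:Q] = [Q(√295,√290):Q(√295)] · [Q(√295):Q] = 2 · 2 = 4.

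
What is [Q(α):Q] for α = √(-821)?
[Q(α):Q] = 2

[Q(α):Q] equals the degree of the minimal polynomial of α. Here α^2 = -821 and x^2 + 821 is irreducible (d = -821 is squarefree, ≠ 1, hence not a square), so deg(m_α) = 2. Thus [Q(α):Q] = 2.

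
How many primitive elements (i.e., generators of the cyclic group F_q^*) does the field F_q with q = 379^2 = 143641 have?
There are φ(143640) = 31104 primitive elements

F_q^* is cyclic of order q - 1 = 143640. A cyclic group of order m has exactly φ(m) generators. Here m = 143640 = 2^3 · 3^3 · 5 · 7 · 19, so the number of primitive elements is φ(143640) = 31104.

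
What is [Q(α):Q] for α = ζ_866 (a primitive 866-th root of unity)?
[Q(α):Q] = 432

The minimal polynomial of ζ_866 over Q is the 866-th cyclotomic polynomial Φ_866(x), which is irreducible over Q and has degree φ(866) = 432. Hence [Q(α):Q] = φ(866) = 432.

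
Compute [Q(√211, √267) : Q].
[Q(√211, √267) : Q] = 4

[Q(√211):Q] = 2 (min poly x^2 - 211, irreducible since 211 is squarefree > 1). For the top step, suppose √267 ∈ Q(√211), say √267 = c + d√211 with c, d ∈ Q. Squaring: 267 = c^2 + 211d^2 + 2cd√211. Since √211 ∉ Q this forces 2cd = 0. If d = 0 then √267 = c ∈ Q, contradicting 267 squarefree > 1. If c = 0 then 267 = 211d^2, so 211·267 = (211d)^2 is a perfect square in Q — but 211·267 = 56337 is not a perfect square (since 211 and 267 are distinct squarefree integers). Contradiction. Hence √267 ∉ Q(√211), so x^2 - 267 stays irreducible over Q(√211) and [Q(√211, √267) : Q(√211)] = 2. By the tower law, [Q(√211, √267) : Q] = 2 · 2 = 4.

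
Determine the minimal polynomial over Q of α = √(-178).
m_α(x) = x^2 + 178

α satisfies α^2 + 178 = 0, so x^2 + 178 annihilates α. Since d = -178 is squarefree and ≠ 1, it is not a perfect square in Q, so x^2 + 178 has no rational root and is therefore irreducible over Q (a degree-2 polynomial over a field is irreducible iff it has no root). Hence m_α(x) = x^2 + 178.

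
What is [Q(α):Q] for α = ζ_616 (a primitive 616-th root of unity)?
[Q(α):Q] = 240

The minimal polynomial of ζ_616 over Q is the 616-th cyclotomic polynomial Φ_616(x), which is irreducible over Q and has degree φ(616) = 240. Hence [Q(α):Q] = φ(616) = 240.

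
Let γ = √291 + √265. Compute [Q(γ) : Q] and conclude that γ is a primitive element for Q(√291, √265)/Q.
[Q(γ) : Q] = 4 (equivalently, Q(γ) = Q(√291, √265))

Obviously Q(γ) ⊆ Q(√291, √265), and [Q(√291, √265):Q] = 4 (since 291, 265 are distinct squarefree integers > 1 with 77115 not a perfect square). To show equality we compute the minimal polynomial of γ. From γ = √291 + √265: γ^2 = 291 + 2√(77115) + 265 = 556 + 2√(77115), so γ^2 - 556 = 2√(77115); squaring, (γ^2 - 556)^2 = 4·77115, i.e. γ^4 - 1112γ^2 + 309136 - 308460 = 0, i.e. γ^4 - 1112γ^2 + 676 = 0. So γ is a root of x^4 - 1112x^2 + 676. This polynomial is irreducible over Q: it has no rational root (each ±√291 ± √265 is irrational), and any factorization into two quadratics over Q would force √(77115) ∈ Q (pairing opposite roots) or √291, √265 ∈ Q (other pairings), all impossible. Hence [Q(γ):Q] = 4 = [Q(√291, √265):Q], so Q(γ) = Q(√291, √265).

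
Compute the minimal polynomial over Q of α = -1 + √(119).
m_α(x) = x^2 + 2x - 118

From α + 1 = √(119), squaring gives (α + 1)^2 = 119, i.e. α^2 + 2α + 1 = 119, so α^2 + 2α - 118 = 0. The discriminant of x^2 + 2x - 118 is (2)^2 - 4·(-118) = 4 + 472 = 476, and 4·(119) is not a perfect square in Q since 119 is squarefree and ≠ 1. Hence x^2 + 2x - 118 is irreducible over Q and is the minimal polynomial of α.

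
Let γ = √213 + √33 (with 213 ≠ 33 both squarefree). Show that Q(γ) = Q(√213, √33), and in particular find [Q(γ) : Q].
[Q(γ) : Q] = 4 (equivalently, Q(γ) = Q(√213, √33))

Obviously Q(γ) ⊆ Q(√213, √33), and [Q(√213, √33):Q] = 4 (since 213, 33 are distinct squarefree integers > 1 with 7029 not a perfect square). To show equality we compute the minimal polynomial of γ. From γ = √213 + √33: γ^2 = 213 + 2√(7029) + 33 = 246 + 2√(7029), so γ^2 - 246 = 2√(7029); squaring, (γ^2 - 246)^2 = 4·7029, i.e. γ^4 - 492γ^2 + 60516 - 28116 = 0, i.e. γ^4 - 492γ^2 + 32400 = 0. So γ is a root of x^4 - 492x^2 + 32400. This polynomial is irreducible over Q: it has no rational root (each ±√213 ± √33 is irrational), and any factorization into two quadratics over Q would force √(7029) ∈ Q (pairing opposite roots) or √213, √33 ∈ Q (other pairings), all impossible. Hence [Q(γ):Q] = 4 = [Q(√213, √33):Q], so Q(γ) = Q(√213, √33).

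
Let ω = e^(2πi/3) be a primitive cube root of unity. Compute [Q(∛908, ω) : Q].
[Q(∛908, ω) : Q] = 6

[Q(∛908):Q] = 3 (min poly x^3 - 908, irreducible since 908 is not a perfect cube). [Q(ω):Q] = 2 (min poly x^2 + x + 1). Since Q(∛908) ⊂ R and ω ∉ R, we have ω ∉ Q(∛908), so x^2 + x + 1 remains irreducible over Q(∛908) and [Q(∛908, ω) : Q(∛908)] = 2. By the tower law, [Q(∛908, ω) : Q] = 3 · 2 = 6. (In fact Q(∛908, ω) is the splitting field of x^3 - 908 over Q.)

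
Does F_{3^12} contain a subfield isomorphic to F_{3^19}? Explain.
No: F_{3^19} is not a subfield of F_{3^12}

F_{p^m} embeds in F_{p^n} iff m | n. Here 19 ∤ 12 (since 12 = 0·19 + 12 with remainder 12 ≠ 0), so F_{3^19} is not a subfield of F_{3^12}. Equivalently: if it were, the tower law would give 19 = [F_{3^19}:F_3] dividing [F_{3^12}:F_3] = 12, contradiction.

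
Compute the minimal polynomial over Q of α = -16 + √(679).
m_α(x) = x^2 + 32x - 423

From α + 16 = √(679), squaring gives (α + 16)^2 = 679, i.e. α^2 + 32α + 256 = 679, so α^2 + 32α - 423 = 0. The discriminant of x^2 + 32x - 423 is (32)^2 - 4·(-423) = 1024 + 1692 = 2716, and 4·(679) is not a perfect square in Q since 679 is squarefree and ≠ 1. Hence x^2 + 32x - 423 is irreducible over Q and is the minimal polynomial of α.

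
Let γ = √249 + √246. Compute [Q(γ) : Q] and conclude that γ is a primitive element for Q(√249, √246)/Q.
[Q(γ) : Q] = 4 (equivalently, Q(γ) = Q(√249, √246))

Obviously Q(γ) ⊆ Q(√249, √246), and [Q(√249, √246):Q] = 4 (since 249, 246 are distinct squarefree integers > 1 with 61254 not a perfect square). To show equality we compute the minimal polynomial of γ. From γ = √249 + √246: γ^2 = 249 + 2√(61254) + 246 = 495 + 2√(61254), so γ^2 - 495 = 2√(61254); squaring, (γ^2 - 495)^2 = 4·61254, i.e. γ^4 - 990γ^2 + 245025 - 245016 = 0, i.e. γ^4 - 990γ^2 + 9 = 0. So γ is a root of x^4 - 990x^2 + 9. This polynomial is irreducible over Q: it has no rational root (each ±√249 ± √246 is irrational), and any factorization into two quadratics over Q would force √(61254) ∈ Q (pairing opposite roots) or √249, √246 ∈ Q (other pairings), all impossible. Hence [Q(γ):Q] = 4 = [Q(√249, √246):Q], so Q(γ) = Q(√249, √246).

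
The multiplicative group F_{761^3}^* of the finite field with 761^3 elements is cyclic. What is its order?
|F_{761^3}^*| = 440711080

F_{761^3} has 761^3 = 440711081 elements; its multiplicative group consists of all nonzero elements, so |F_{761^3}^*| = 440711081 - 1 = 440711080. (It is cyclic since any finite subgroup of the multiplicative group of a field is cyclic.)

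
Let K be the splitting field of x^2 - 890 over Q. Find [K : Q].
[K : Q] = 2

f(x) = x^2 - 890 factors as (x - √890)(x + √890). The splitting field is K = Q(√890). Since 890 is squarefree and > 1, it is not a perfect square, so x^2 - 890 is irreducible over Q and [Q(√890) : Q] = 2. Hence [K : Q] = 2.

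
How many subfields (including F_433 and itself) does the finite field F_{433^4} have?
F_{433^4} has 3 subfields

The subfields of F_{p^n} are exactly the fields F_{p^d} for d | n (each is the fixed field of the unique index-d subgroup of Gal(F_{p^n}/F_p) ≅ Z/nZ). The divisors of n = 4 are {1, 2, 4}, giving 3 subfields: F_{433^1}, F_{433^2}, F_{433^4}.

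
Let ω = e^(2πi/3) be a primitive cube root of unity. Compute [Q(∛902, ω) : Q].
[Q(∛902, ω) : Q] = 6

[Q(∛902):Q] = 3 (min poly x^3 - 902, irreducible since 902 is not a perfect cube). [Q(ω):Q] = 2 (min poly x^2 + x + 1). Since Q(∛902) ⊂ R and ω ∉ R, we have ω ∉ Q(∛902), so x^2 + x + 1 remains irreducible over Q(∛902) and [Q(∛902, ω) : Q(∛902)] = 2. By the tower law, [Q(∛902, ω) : Q] = 3 · 2 = 6. (In fact Q(∛902, ω) is the splitting field of x^3 - 902 over Q.)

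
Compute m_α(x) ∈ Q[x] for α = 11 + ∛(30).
m_α(x) = x^3 - 33x^2 + 363x - 1361

Set β = α - 11 = ∛(30), so β^3 = 30. Then (α - 11)^3 - 30 = 0, i.e. α is a root of g(x) = (x - 11)^3 - 30 = x^3 - 33x^2 + 363x - 1361. Since g(x) = h(x - 11) where h(x) = x^3 - 30, and h is irreducible over Q (because 30 is not a perfect cube, so h has no rational root, and a monic cubic with no rational root is irreducible), g is also irreducible (irreducibility is preserved under the substitution x → x - 11). Hence m_α(x) = x^3 - 33x^2 + 363x - 1361.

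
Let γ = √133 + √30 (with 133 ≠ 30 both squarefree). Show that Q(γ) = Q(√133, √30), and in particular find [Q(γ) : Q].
[Q(γ) : Q] = 4 (equivalently, Q(γ) = Q(√133, √30))

Obviously Q(γ) ⊆ Q(√133, √30), and [Q(√133, √30):Q] = 4 (since 133, 30 are distinct squarefree integers > 1 with 3990 not a perfect square). To show equality we compute the minimal polynomial of γ. From γ = √133 + √30: γ^2 = 133 + 2√(3990) + 30 = 163 + 2√(3990), so γ^2 - 163 = 2√(3990); squaring, (γ^2 - 163)^2 = 4·3990, i.e. γ^4 - 326γ^2 + 26569 - 15960 = 0, i.e. γ^4 - 326γ^2 + 10609 = 0. So γ is a root of x^4 - 326x^2 + 10609. This polynomial is irreducible over Q: it has no rational root (each ±√133 ± √30 is irrational), and any factorization into two quadratics over Q would force √(3990) ∈ Q (pairing opposite roots) or √133, √30 ∈ Q (other pairings), all impossible. Hence [Q(γ):Q] = 4 = [Q(√133, √30):Q], so Q(γ) = Q(√133, √30).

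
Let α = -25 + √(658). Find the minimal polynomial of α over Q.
m_α(x) = x^2 + 50x - 33

From α + 25 = √(658), squaring gives (α + 25)^2 = 658, i.e. α^2 + 50α + 625 = 658, so α^2 + 50α - 33 = 0. The discriminant of x^2 + 50x - 33 is (50)^2 - 4·(-33) = 2500 + 132 = 2632, and 4·(658) is not a perfect square in Q since 658 is squarefree and ≠ 1. Hence x^2 + 50x - 33 is irreducible over Q and is the minimal polynomial of α.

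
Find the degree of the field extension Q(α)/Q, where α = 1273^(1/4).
[Q(α):Q] = 4

α is a root of x^4 - 1273. By Eisenstein's criterion at the prime p = 19 (which divides the constant term 1273 but p^2 = 361 does not, since 1273 is squarefree), x^4 - 1273 is irreducible over Q. Hence [Q(α):Q] = 4.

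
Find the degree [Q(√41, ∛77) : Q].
[Q(√41, ∛77) : Q] = 6

Let L = Q(√41, ∛77). Since Q(√41) ⊂ L and [Q(√41):Q] = 2, the tower law gives 2 | [L:Q]. Likewise Q(∛77) ⊂ L with [Q(∛77):Q] = 3 (because 77 is not a perfect cube), so 3 | [L:Q]. As gcd(2,3) = 1, [L:Q] is divisible by 6. Conversely L is generated over Q by √41 and ∛77, so [L:Q] ≤ 2·3 = 6. Therefore [Q(√41, ∛77) : Q] = 6.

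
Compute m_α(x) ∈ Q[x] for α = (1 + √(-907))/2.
m_α(x) = x^2 - x + 227

From 2α - 1 = √(-907), squaring gives (2α - 1)^2 = -907, i.e. 4α^2 - 4α + 1 = -907, so α^2 - α + (1 + 907)/4 = 0. Since -907 ≡ 1 (mod 4), (1 + 907)/4 = 227 ∈ Z. The polynomial x^2 - x + 227 has discriminant 1 - 4·(227) = -907, which is not a perfect square in Q (d = -907 is squarefree and ≠ 1), so x^2 - x + 227 is irreducible over Q. It is the minimal polynomial of α.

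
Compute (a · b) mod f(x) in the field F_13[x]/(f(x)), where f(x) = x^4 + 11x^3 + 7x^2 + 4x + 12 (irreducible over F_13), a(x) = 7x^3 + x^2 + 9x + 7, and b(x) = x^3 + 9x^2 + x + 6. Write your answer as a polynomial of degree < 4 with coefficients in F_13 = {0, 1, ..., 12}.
a · b ≡ 3x^3 + 6x^2 + x + 5 (mod f(x))

Multiply in F_13[x]: a(x)·b(x) = (7x^3 + x^2 + 9x + 7)·(x^3 + 9x^2 + x + 6) = 7x^6 + 12x^5 + 12x^4 + x^3 + 9x + 3. This has degree ≥ 4, so divide by f(x) over F_13: 7x^6 + 12x^5 + 12x^4 + x^3 + 9x + 3 = (7x^2 + 2)·(x^4 + 11x^3 + 7x^2 + 4x + 12) + (3x^3 + 6x^2 + x + 5). Hence a·b ≡ 3x^3 + 6x^2 + x + 5 (mod f). (F_13[x]/(f) is a field with 13^4 = 28561 elements since f is irreducible of degree 4.)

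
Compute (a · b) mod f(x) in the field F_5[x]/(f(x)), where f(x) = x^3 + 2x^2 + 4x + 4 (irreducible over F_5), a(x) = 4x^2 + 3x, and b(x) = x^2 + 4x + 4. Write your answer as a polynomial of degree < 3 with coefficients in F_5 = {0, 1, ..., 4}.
a · b ≡ 2x + 1 (mod f(x))

Multiply in F_5[x]: a(x)·b(x) = (4x^2 + 3x)·(x^2 + 4x + 4) = 4x^4 + 4x^3 + 3x^2 + 2x. This has degree ≥ 3, so divide by f(x) over F_5: 4x^4 + 4x^3 + 3x^2 + 2x = (4x + 1)·(x^3 + 2x^2 + 4x + 4) + (2x + 1). Hence a·b ≡ 2x + 1 (mod f). (F_5[x]/(f) is a field with 5^3 = 125 elements since f is irreducible of degree 3.)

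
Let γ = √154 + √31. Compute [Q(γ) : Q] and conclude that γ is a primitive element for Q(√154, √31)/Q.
[Q(γ) : Q] = 4 (equivalently, Q(γ) = Q(√154, √31))

Obviously Q(γ) ⊆ Q(√154, √31), and [Q(√154, √31):Q] = 4 (since 154, 31 are distinct squarefree integers > 1 with 4774 not a perfect square). To show equality we compute the minimal polynomial of γ. From γ = √154 + √31: γ^2 = 154 + 2√(4774) + 31 = 185 + 2√(4774), so γ^2 - 185 = 2√(4774); squaring, (γ^2 - 185)^2 = 4·4774, i.e. γ^4 - 370γ^2 + 34225 - 19096 = 0, i.e. γ^4 - 370γ^2 + 15129 = 0. So γ is a root of x^4 - 370x^2 + 15129. This polynomial is irreducible over Q: it has no rational root (each ±√154 ± √31 is irrational), and any factorization into two quadratics over Q would force √(4774) ∈ Q (pairing opposite roots) or √154, √31 ∈ Q (other pairings), all impossible. Hence [Q(γ):Q] = 4 = [Q(√154, √31):Q], so Q(γ) = Q(√154, √31).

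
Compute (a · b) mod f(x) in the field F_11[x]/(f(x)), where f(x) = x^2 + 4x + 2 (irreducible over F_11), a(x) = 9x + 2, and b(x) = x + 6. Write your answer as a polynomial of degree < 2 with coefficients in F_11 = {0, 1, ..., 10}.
a · b ≡ 9x + 5 (mod f(x))

Multiply in F_11[x]: a(x)·b(x) = (9x + 2)·(x + 6) = 9x^2 + x + 1. This has degree ≥ 2, so divide by f(x) over F_11: 9x^2 + x + 1 = (9)·(x^2 + 4x + 2) + (9x + 5). Hence a·b ≡ 9x + 5 (mod f). (F_11[x]/(f) is a field with 11^2 = 121 elements since f is irreducible of degree 2.)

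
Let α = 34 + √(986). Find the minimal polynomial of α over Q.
m_α(x) = x^2 - 68x + 170

From α - 34 = √(986), squaring gives (α - 34)^2 = 986, i.e. α^2 - 68α + 1156 = 986, so α^2 - 68α + 170 = 0. The discriminant of x^2 - 68x + 170 is (-68)^2 - 4·(170) = 4624 - 680 = 3944, and 4·(986) is not a perfect square in Q since 986 is squarefree and ≠ 1. Hence x^2 - 68x + 170 is irreducible over Q and is the minimal polynomial of α.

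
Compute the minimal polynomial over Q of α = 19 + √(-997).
m_α(x) = x^2 - 38x + 1358

From α - 19 = √(-997), squaring gives (α - 19)^2 = -997, i.e. α^2 - 38α + 361 = -997, so α^2 - 38α + 1358 = 0. The discriminant of x^2 - 38x + 1358 is (-38)^2 - 4·(1358) = 1444 - 5432 = -3988, and 4·(-997) is not a perfect square in Q since -997 is squarefree and ≠ 1. Hence x^2 - 38x + 1358 is irreducible over Q and is the minimal polynomial of α.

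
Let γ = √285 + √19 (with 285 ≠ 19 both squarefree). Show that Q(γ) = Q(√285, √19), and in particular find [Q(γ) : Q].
[Q(γ) : Q] = 4 (equivalently, Q(γ) = Q(√285, √19))

Obviously Q(γ) ⊆ Q(√285, √19), and [Q(√285, √19):Q] = 4 (since 285, 19 are distinct squarefree integers > 1 with 5415 not a perfect square). To show equality we compute the minimal polynomial of γ. From γ = √285 + √19: γ^2 = 285 + 2√(5415) + 19 = 304 + 2√(5415), so γ^2 - 304 = 2√(5415); squaring, (γ^2 - 304)^2 = 4·5415, i.e. γ^4 - 608γ^2 + 92416 - 21660 = 0, i.e. γ^4 - 608γ^2 + 70756 = 0. So γ is a root of x^4 - 608x^2 + 70756. This polynomial is irreducible over Q: it has no rational root (each ±√285 ± √19 is irrational), and any factorization into two quadratics over Q would force √(5415) ∈ Q (pairing opposite roots) or √285, √19 ∈ Q (other pairings), all impossible. Hence [Q(γ):Q] = 4 = [Q(√285, √19):Q], so Q(γ) = Q(√285, √19).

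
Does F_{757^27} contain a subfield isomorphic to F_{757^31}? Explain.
No: F_{757^31} is not a subfield of F_{757^27}

F_{p^m} embeds in F_{p^n} iff m | n. Here 31 ∤ 27 (since 27 = 0·31 + 27 with remainder 27 ≠ 0), so F_{757^31} is not a subfield of F_{757^27}. Equivalently: if it were, the tower law would give 31 = [F_{757^31}:F_757] dividing [F_{757^27}:F_757] = 27, contradiction.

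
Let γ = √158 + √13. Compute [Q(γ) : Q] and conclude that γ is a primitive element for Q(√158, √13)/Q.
[Q(γ) : Q] = 4 (equivalently, Q(γ) = Q(√158, √13))

Obviously Q(γ) ⊆ Q(√158, √13), and [Q(√158, √13):Q] = 4 (since 158, 13 are distinct squarefree integers > 1 with 2054 not a perfect square). To show equality we compute the minimal polynomial of γ. From γ = √158 + √13: γ^2 = 158 + 2√(2054) + 13 = 171 + 2√(2054), so γ^2 - 171 = 2√(2054); squaring, (γ^2 - 171)^2 = 4·2054, i.e. γ^4 - 342γ^2 + 29241 - 8216 = 0, i.e. γ^4 - 342γ^2 + 21025 = 0. So γ is a root of x^4 - 342x^2 + 21025. This polynomial is irreducible over Q: it has no rational root (each ±√158 ± √13 is irrational), and any factorization into two quadratics over Q would force √(2054) ∈ Q (pairing opposite roots) or √158, √13 ∈ Q (other pairings), all impossible. Hence [Q(γ):Q] = 4 = [Q(√158, √13):Q], so Q(γ) = Q(√158, √13).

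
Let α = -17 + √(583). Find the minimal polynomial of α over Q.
m_α(x) = x^2 + 34x - 294

From α + 17 = √(583), squaring gives (α + 17)^2 = 583, i.e. α^2 + 34α + 289 = 583, so α^2 + 34α - 294 = 0. The discriminant of x^2 + 34x - 294 is (34)^2 - 4·(-294) = 1156 + 1176 = 2332, and 4·(583) is not a perfect square in Q since 583 is squarefree and ≠ 1. Hence x^2 + 34x - 294 is irreducible over Q and is the minimal polynomial of α.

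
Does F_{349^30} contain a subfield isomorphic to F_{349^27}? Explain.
No: F_{349^27} is not a subfield of F_{349^30}

F_{p^m} embeds in F_{p^n} iff m | n. Here 27 ∤ 30 (since 30 = 1·27 + 3 with remainder 3 ≠ 0), so F_{349^27} is not a subfield of F_{349^30}. Equivalently: if it were, the tower law would give 27 = [F_{349^27}:F_349] dividing [F_{349^30}:F_349] = 30, contradiction.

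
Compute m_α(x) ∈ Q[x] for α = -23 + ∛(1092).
m_α(x) = x^3 + 69x^2 + 1587x + 11075

Set β = α + 23 = ∛(1092), so β^3 = 1092. Then (α + 23)^3 - 1092 = 0, i.e. α is a root of g(x) = (x + 23)^3 - 1092 = x^3 + 69x^2 + 1587x + 11075. Since g(x) = h(x + 23) where h(x) = x^3 - 1092, and h is irreducible over Q (because 1092 is not a perfect cube, so h has no rational root, and a monic cubic with no rational root is irreducible), g is also irreducible (irreducibility is preserved under the substitution x → x + 23). Hence m_α(x) = x^3 + 69x^2 + 1587x + 11075.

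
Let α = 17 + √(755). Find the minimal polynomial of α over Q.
m_α(x) = x^2 - 34x - 466

From α - 17 = √(755), squaring gives (α - 17)^2 = 755, i.e. α^2 - 34α + 289 = 755, so α^2 - 34α - 466 = 0. The discriminant of x^2 - 34x - 466 is (-34)^2 - 4·(-466) = 1156 + 1864 = 3020, and 4·(755) is not a perfect square in Q since 755 is squarefree and ≠ 1. Hence x^2 - 34x - 466 is irreducible over Q and is the minimal polynomial of α.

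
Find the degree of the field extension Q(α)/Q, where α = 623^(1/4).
[Q(α):Q] = 4

α is a root of x^4 - 623. By Eisenstein's criterion at the prime p = 7 (which divides the constant term 623 but p^2 = 49 does not, since 623 is squarefree), x^4 - 623 is irreducible over Q. Hence [Q(α):Q] = 4.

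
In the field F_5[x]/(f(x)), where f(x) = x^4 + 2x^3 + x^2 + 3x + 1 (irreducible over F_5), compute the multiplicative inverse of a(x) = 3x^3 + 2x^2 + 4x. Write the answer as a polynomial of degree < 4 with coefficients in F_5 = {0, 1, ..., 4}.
a(x)^(-1) ≡ 4x^3 + 3x^2 (mod f(x))

Since f is irreducible over F_5, F_5[x]/(f) is a field and a(x) ≠ 0 has an inverse. Apply the extended Euclidean algorithm to f(x) and a(x) in F_5[x]: f(x) = (2x + 1)·a(x) + (x^2 + 4x + 1);  a(x) = (3x)·(x^2 + 4x + 1) + (x);  (x^2 + 4x + 1) = (x + 4)·(x) + (1). The last nonzero remainder is the constant 1 = gcd(f, a) in F_5. Back-substituting through the division chain expresses 1 = s(x)·a(x) + t(x)·f(x) with s(x) ≡ 4x^3 + 3x^2 (mod f), so a(x)^(-1) ≡ s(x) = 4x^3 + 3x^2 (mod f). Check: (3x^3 + 2x^2 + 4x)·(4x^3 + 3x^2) = 2x^6 + 2x^5 + 2x^4 + 2x^3 ≡ 1 (mod x^4 + 2x^3 + x^2 + 3x + 1).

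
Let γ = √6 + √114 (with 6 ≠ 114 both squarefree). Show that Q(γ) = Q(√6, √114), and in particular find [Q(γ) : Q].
[Q(γ) : Q] = 4 (equivalently, Q(γ) = Q(√6, √114))

Obviously Q(γ) ⊆ Q(√6, √114), and [Q(√6, √114):Q] = 4 (since 6, 114 are distinct squarefree integers > 1 with 684 not a perfect square). To show equality we compute the minimal polynomial of γ. From γ = √6 + √114: γ^2 = 6 + 2√(684) + 114 = 120 + 2√(684), so γ^2 - 120 = 2√(684); squaring, (γ^2 - 120)^2 = 4·684, i.e. γ^4 - 240γ^2 + 14400 - 2736 = 0, i.e. γ^4 - 240γ^2 + 11664 = 0. So γ is a root of x^4 - 240x^2 + 11664. This polynomial is irreducible over Q: it has no rational root (each ±√6 ± √114 is irrational), and any factorization into two quadratics over Q would force √(684) ∈ Q (pairing opposite roots) or √6, √114 ∈ Q (other pairings), all impossible. Hence [Q(γ):Q] = 4 = [Q(√6, √114):Q], so Q(γ) = Q(√6, √114).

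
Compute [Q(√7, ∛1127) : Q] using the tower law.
[Q(√7, ∛1127) : Q] = 6

Let L = Q(√7, ∛1127). Since Q(√7) ⊂ L and [Q(√7):Q] = 2, the tower law gives 2 | [L:Q]. Likewise Q(∛1127) ⊂ L with [Q(∛1127):Q] = 3 (because 1127 is not a perfect cube), so 3 | [L:Q]. As gcd(2,3) = 1, [L:Q] is divisible by 6. Conversely L is generated over Q by √7 and ∛1127, so [L:Q] ≤ 2·3 = 6. Therefore [Q(√7, ∛1127) : Q] = 6.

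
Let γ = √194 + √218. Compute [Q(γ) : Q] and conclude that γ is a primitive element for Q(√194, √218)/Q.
[Q(γ) : Q] = 4 (equivalently, Q(γ) = Q(√194, √218))

Obviously Q(γ) ⊆ Q(√194, √218), and [Q(√194, √218):Q] = 4 (since 194, 218 are distinct squarefree integers > 1 with 42292 not a perfect square). To show equality we compute the minimal polynomial of γ. From γ = √194 + √218: γ^2 = 194 + 2√(42292) + 218 = 412 + 2√(42292), so γ^2 - 412 = 2√(42292); squaring, (γ^2 - 412)^2 = 4·42292, i.e. γ^4 - 824γ^2 + 169744 - 169168 = 0, i.e. γ^4 - 824γ^2 + 576 = 0. So γ is a root of x^4 - 824x^2 + 576. This polynomial is irreducible over Q: it has no rational root (each ±√194 ± √218 is irrational), and any factorization into two quadratics over Q would force √(42292) ∈ Q (pairing opposite roots) or √194, √218 ∈ Q (other pairings), all impossible. Hence [Q(γ):Q] = 4 = [Q(√194, √218):Q], so Q(γ) = Q(√194, √218).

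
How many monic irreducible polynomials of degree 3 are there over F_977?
There are 310857952 monic irreducible polynomials of degree 3 over F_977

Each element of F_{977^3} that lies in no proper subfield is a root of exactly one monic irreducible of degree 3 over F_977, and each such polynomial has 3 distinct roots in F_{977^3}. By Möbius inversion the count is N_977(3) = (1/3) Σ_{d|3} μ(3/d) · 977^d = (1/3)(μ(3)·977^1 + μ(1)·977^3) = 932573856/3 = 310857952.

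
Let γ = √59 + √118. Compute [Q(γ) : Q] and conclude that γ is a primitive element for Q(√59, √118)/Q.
[Q(γ) : Q] = 4 (equivalently, Q(γ) = Q(√59, √118))

Obviously Q(γ) ⊆ Q(√59, √118), and [Q(√59, √118):Q] = 4 (since 59, 118 are distinct squarefree integers > 1 with 6962 not a perfect square). To show equality we compute the minimal polynomial of γ. From γ = √59 + √118: γ^2 = 59 + 2√(6962) + 118 = 177 + 2√(6962), so γ^2 - 177 = 2√(6962); squaring, (γ^2 - 177)^2 = 4·6962, i.e. γ^4 - 354γ^2 + 31329 - 27848 = 0, i.e. γ^4 - 354γ^2 + 3481 = 0. So γ is a root of x^4 - 354x^2 + 3481. This polynomial is irreducible over Q: it has no rational root (each ±√59 ± √118 is irrational), and any factorization into two quadratics over Q would force √(6962) ∈ Q (pairing opposite roots) or √59, √118 ∈ Q (other pairings), all impossible. Hence [Q(γ):Q] = 4 = [Q(√59, √118):Q], so Q(γ) = Q(√59, √118).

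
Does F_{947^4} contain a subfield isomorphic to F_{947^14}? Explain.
No: F_{947^14} is not a subfield of F_{947^4}

F_{p^m} embeds in F_{p^n} iff m | n. Here 14 ∤ 4 (since 4 = 0·14 + 4 with remainder 4 ≠ 0), so F_{947^14} is not a subfield of F_{947^4}. Equivalently: if it were, the tower law would give 14 = [F_{947^14}:F_947] dividing [F_{947^4}:F_947] = 4, contradiction.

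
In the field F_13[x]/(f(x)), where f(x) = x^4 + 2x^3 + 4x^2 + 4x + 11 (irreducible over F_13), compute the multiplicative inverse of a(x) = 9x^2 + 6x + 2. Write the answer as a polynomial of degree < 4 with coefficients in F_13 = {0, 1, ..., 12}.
a(x)^(-1) ≡ 5x^3 + x^2 + 4x + 6 (mod f(x))

Since f is irreducible over F_13, F_13[x]/(f) is a field and a(x) ≠ 0 has an inverse. Apply the extended Euclidean algorithm to f(x) and a(x) in F_13[x]: f(x) = (3x^2 + 4x)·a(x) + (9x + 11);  a(x) = (x + 11)·(9x + 11) + (11). The last nonzero remainder is the constant 11 = gcd(f, a) in F_13. Back-substituting through the division chain expresses 11 = s(x)·a(x) + t(x)·f(x) with s(x) ≡ 3x^3 + 11x^2 + 5x + 1 (mod f), so (3x^3 + 11x^2 + 5x + 1)·a(x) ≡ 11 (mod f). Multiplying by 11^(-1) ≡ 6 in F_13 gives a(x)^(-1) ≡ 6·(3x^3 + 11x^2 + 5x + 1) ≡ 5x^3 + x^2 + 4x + 6 (mod f). Check: (9x^2 + 6x + 2)·(5x^3 + x^2 + 4x + 6) = 6x^5 + 2x^2 + 5x + 12 ≡ 1 (mod x^4 + 2x^3 + 4x^2 + 4x + 11).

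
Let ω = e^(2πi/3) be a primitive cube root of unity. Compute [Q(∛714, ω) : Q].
[Q(∛714, ω) : Q] = 6

[Q(∛714):Q] = 3 (min poly x^3 - 714, irreducible since 714 is not a perfect cube). [Q(ω):Q] = 2 (min poly x^2 + x + 1). Since Q(∛714) ⊂ R and ω ∉ R, we have ω ∉ Q(∛714), so x^2 + x + 1 remains irreducible over Q(∛714) and [Q(∛714, ω) : Q(∛714)] = 2. By the tower law, [Q(∛714, ω) : Q] = 3 · 2 = 6. (In fact Q(∛714, ω) is the splitting field of x^3 - 714 over Q.)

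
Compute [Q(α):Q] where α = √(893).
[Q(α):Q] = 2

[Q(α):Q] equals the degree of the minimal polynomial of α. Here α^2 = 893 and x^2 - 893 is irreducible (d = 893 is squarefree, ≠ 1, hence not a square), so deg(m_α) = 2. Thus [Q(α):Q] = 2.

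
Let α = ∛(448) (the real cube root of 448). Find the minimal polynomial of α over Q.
m_α(x) = x^3 - 448

α satisfies α^3 = 448, so x^3 - 448 annihilates α. By the rational root test, a rational root p/q (in lowest terms) of x^3 - 448 would satisfy p^3 = 448 q^3, forcing q = 1 and p^3 = 448; but 448 is not a perfect cube, contradiction. A monic cubic over Q with no rational root is irreducible (any nontrivial factorization would include a linear factor). Hence x^3 - 448 is the minimal polynomial of α, and in particular [Q(α):Q] = 3.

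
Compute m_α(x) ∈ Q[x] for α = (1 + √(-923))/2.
m_α(x) = x^2 - x + 231

From 2α - 1 = √(-923), squaring gives (2α - 1)^2 = -923, i.e. 4α^2 - 4α + 1 = -923, so α^2 - α + (1 + 923)/4 = 0. Since -923 ≡ 1 (mod 4), (1 + 923)/4 = 231 ∈ Z. The polynomial x^2 - x + 231 has discriminant 1 - 4·(231) = -923, which is not a perfect square in Q (d = -923 is squarefree and ≠ 1), so x^2 - x + 231 is irreducible over Q. It is the minimal polynomial of α.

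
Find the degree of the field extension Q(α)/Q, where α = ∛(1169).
[Q(α):Q] = 3

The minimal polynomial of α is x^3 - 1169, irreducible over Q since 1169 is not a perfect cube (so x^3 - 1169 has no rational root). Hence [Q(α):Q] = deg(m_α) = 3.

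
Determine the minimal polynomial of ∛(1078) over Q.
m_α(x) = x^3 - 1078

α satisfies α^3 = 1078, so x^3 - 1078 annihilates α. By the rational root test, a rational root p/q (in lowest terms) of x^3 - 1078 would satisfy p^3 = 1078 q^3, forcing q = 1 and p^3 = 1078; but 1078 is not a perfect cube, contradiction. A monic cubic over Q with no rational root is irreducible (any nontrivial factorization would include a linear factor). Hence x^3 - 1078 is the minimal polynomial of α, and in particular [Q(α):Q] = 3.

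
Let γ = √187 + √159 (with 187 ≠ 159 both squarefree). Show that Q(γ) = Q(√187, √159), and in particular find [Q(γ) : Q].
[Q(γ) : Q] = 4 (equivalently, Q(γ) = Q(√187, √159))

Obviously Q(γ) ⊆ Q(√187, √159), and [Q(√187, √159):Q] = 4 (since 187, 159 are distinct squarefree integers > 1 with 29733 not a perfect square). To show equality we compute the minimal polynomial of γ. From γ = √187 + √159: γ^2 = 187 + 2√(29733) + 159 = 346 + 2√(29733), so γ^2 - 346 = 2√(29733); squaring, (γ^2 - 346)^2 = 4·29733, i.e. γ^4 - 692γ^2 + 119716 - 118932 = 0, i.e. γ^4 - 692γ^2 + 784 = 0. So γ is a root of x^4 - 692x^2 + 784. This polynomial is irreducible over Q: it has no rational root (each ±√187 ± √159 is irrational), and any factorization into two quadratics over Q would force √(29733) ∈ Q (pairing opposite roots) or √187, √159 ∈ Q (other pairings), all impossible. Hence [Q(γ):Q] = 4 = [Q(√187, √159):Q], so Q(γ) = Q(√187, √159).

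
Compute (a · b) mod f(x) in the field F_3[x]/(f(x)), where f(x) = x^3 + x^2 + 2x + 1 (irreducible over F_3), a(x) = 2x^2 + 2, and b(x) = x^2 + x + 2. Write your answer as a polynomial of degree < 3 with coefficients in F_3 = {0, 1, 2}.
a · b ≡ 2x^2 + 1 (mod f(x))

Multiply in F_3[x]: a(x)·b(x) = (2x^2 + 2)·(x^2 + x + 2) = 2x^4 + 2x^3 + 2x + 1. This has degree ≥ 3, so divide by f(x) over F_3: 2x^4 + 2x^3 + 2x + 1 = (2x)·(x^3 + x^2 + 2x + 1) + (2x^2 + 1). Hence a·b ≡ 2x^2 + 1 (mod f). (F_3[x]/(f) is a field with 3^3 = 27 elements since f is irreducible of degree 3.)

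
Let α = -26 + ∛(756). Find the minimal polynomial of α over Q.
m_α(x) = x^3 + 78x^2 + 2028x + 16820

Set β = α + 26 = ∛(756), so β^3 = 756. Then (α + 26)^3 - 756 = 0, i.e. α is a root of g(x) = (x + 26)^3 - 756 = x^3 + 78x^2 + 2028x + 16820. Since g(x) = h(x + 26) where h(x) = x^3 - 756, and h is irreducible over Q (because 756 is not a perfect cube, so h has no rational root, and a monic cubic with no rational root is irreducible), g is also irreducible (irreducibility is preserved under the substitution x → x + 26). Hence m_α(x) = x^3 + 78x^2 + 2028x + 16820.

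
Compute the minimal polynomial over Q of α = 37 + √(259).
m_α(x) = x^2 - 74x + 1110

From α - 37 = √(259), squaring gives (α - 37)^2 = 259, i.e. α^2 - 74α + 1369 = 259, so α^2 - 74α + 1110 = 0. The discriminant of x^2 - 74x + 1110 is (-74)^2 - 4·(1110) = 5476 - 4440 = 1036, and 4·(259) is not a perfect square in Q since 259 is squarefree and ≠ 1. Hence x^2 - 74x + 1110 is irreducible over Q and is the minimal polynomial of α.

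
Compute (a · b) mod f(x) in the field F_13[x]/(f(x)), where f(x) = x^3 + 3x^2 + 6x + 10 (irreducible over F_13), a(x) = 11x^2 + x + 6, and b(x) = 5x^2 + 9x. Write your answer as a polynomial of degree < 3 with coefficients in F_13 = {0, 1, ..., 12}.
a · b ≡ 9x^2 + 12 (mod f(x))

Multiply in F_13[x]: a(x)·b(x) = (11x^2 + x + 6)·(5x^2 + 9x) = 3x^4 + 2x. This has degree ≥ 3, so divide by f(x) over F_13: 3x^4 + 2x = (3x + 4)·(x^3 + 3x^2 + 6x + 10) + (9x^2 + 12). Hence a·b ≡ 9x^2 + 12 (mod f). (F_13[x]/(f) is a field with 13^3 = 2197 elements since f is irreducible of degree 3.)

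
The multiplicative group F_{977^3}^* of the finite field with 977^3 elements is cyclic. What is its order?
|F_{977^3}^*| = 932574832

F_{977^3} has 977^3 = 932574833 elements; its multiplicative group consists of all nonzero elements, so |F_{977^3}^*| = 932574833 - 1 = 932574832. (It is cyclic since any finite subgroup of the multiplicative group of a field is cyclic.)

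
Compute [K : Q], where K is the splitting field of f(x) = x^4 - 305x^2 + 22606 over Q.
[K : Q] = 4

Solving the quadratic in x^2: x^2 = (305 ± √(305^2 - 4·22606))/2 = (305 ± √2601)/2 = (305 ± 51)/2, giving x^2 = 127 or x^2 = 178. So f(x) = (x^2 - 127)(x^2 - 178) and the roots of f are ±√127, ±√178. Hence the splitting field is K = Q(√127, √178). Since 127 and 178 are distinct squarefree integers > 1, their product 22606 is not a perfect square, so √178 ∉ Q(√127). By the tower law [K:Q] = [Q(√127,√178):Q(√127)] · [Q(√127):Q] = 2 · 2 = 4.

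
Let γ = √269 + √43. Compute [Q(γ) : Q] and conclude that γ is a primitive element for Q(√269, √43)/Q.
[Q(γ) : Q] = 4 (equivalently, Q(γ) = Q(√269, √43))

Obviously Q(γ) ⊆ Q(√269, √43), and [Q(√269, √43):Q] = 4 (since 269, 43 are distinct squarefree integers > 1 with 11567 not a perfect square). To show equality we compute the minimal polynomial of γ. From γ = √269 + √43: γ^2 = 269 + 2√(11567) + 43 = 312 + 2√(11567), so γ^2 - 312 = 2√(11567); squaring, (γ^2 - 312)^2 = 4·11567, i.e. γ^4 - 624γ^2 + 97344 - 46268 = 0, i.e. γ^4 - 624γ^2 + 51076 = 0. So γ is a root of x^4 - 624x^2 + 51076. This polynomial is irreducible over Q: it has no rational root (each ±√269 ± √43 is irrational), and any factorization into two quadratics over Q would force √(11567) ∈ Q (pairing opposite roots) or √269, √43 ∈ Q (other pairings), all impossible. Hence [Q(γ):Q] = 4 = [Q(√269, √43):Q], so Q(γ) = Q(√269, √43).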